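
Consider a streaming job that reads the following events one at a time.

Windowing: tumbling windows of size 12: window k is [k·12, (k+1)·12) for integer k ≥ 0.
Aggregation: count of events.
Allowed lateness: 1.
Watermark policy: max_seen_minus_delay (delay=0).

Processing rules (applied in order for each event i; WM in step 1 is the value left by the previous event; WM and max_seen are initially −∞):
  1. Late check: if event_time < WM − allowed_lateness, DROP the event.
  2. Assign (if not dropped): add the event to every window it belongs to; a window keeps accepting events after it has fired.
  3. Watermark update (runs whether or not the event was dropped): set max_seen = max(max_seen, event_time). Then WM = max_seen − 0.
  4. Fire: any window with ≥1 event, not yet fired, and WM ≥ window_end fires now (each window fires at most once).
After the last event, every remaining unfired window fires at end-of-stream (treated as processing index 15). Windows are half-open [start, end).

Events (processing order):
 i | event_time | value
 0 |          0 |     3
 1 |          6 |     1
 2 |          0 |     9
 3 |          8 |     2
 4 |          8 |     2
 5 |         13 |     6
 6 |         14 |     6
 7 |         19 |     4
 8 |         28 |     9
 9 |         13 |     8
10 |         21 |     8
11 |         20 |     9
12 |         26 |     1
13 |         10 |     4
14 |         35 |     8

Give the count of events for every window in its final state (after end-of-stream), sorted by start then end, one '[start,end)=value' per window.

[0,12)=4 [12,24)=3 [24,36)=2

i=0 t=0 v=3: → [0,12); WM=0
i=1 t=6 v=1: → [0,12); WM=6
i=2 t=0 v=9: DROP (t<6-1); WM=6
i=3 t=8 v=2: → [0,12); WM=8
i=4 t=8 v=2: → [0,12); WM=8
i=5 t=13 v=6: → [12,24); WM=13; [0,12) fires=4
i=6 t=14 v=6: → [12,24); WM=14
i=7 t=19 v=4: → [12,24); WM=19
i=8 t=28 v=9: → [24,36); WM=28; [12,24) fires=3
i=9 t=13 v=8: DROP (t<28-1); WM=28
i=10 t=21 v=8: DROP (t<28-1); WM=28
i=11 t=20 v=9: DROP (t<28-1); WM=28
i=12 t=26 v=1: DROP (t<28-1); WM=28
i=13 t=10 v=4: DROP (t<28-1); WM=28
i=14 t=35 v=8: → [24,36); WM=35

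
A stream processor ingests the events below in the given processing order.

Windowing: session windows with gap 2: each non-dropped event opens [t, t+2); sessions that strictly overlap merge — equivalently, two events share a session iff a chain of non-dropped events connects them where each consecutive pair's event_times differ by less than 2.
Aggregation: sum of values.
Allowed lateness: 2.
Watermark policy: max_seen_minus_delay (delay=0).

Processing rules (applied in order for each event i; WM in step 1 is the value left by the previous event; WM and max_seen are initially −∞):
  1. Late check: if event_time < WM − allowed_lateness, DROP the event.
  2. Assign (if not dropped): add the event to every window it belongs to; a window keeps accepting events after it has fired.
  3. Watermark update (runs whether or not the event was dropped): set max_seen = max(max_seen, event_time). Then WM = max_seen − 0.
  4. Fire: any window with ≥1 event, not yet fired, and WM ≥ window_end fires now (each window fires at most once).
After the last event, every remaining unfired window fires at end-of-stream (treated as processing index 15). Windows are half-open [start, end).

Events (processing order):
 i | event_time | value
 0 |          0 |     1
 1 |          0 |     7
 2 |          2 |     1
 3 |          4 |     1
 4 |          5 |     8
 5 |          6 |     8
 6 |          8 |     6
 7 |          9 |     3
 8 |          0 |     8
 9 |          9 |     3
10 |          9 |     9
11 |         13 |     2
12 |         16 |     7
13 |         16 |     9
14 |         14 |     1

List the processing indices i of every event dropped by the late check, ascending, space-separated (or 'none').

i=0 t=0 v=1: → [0,2); WM=0
i=1 t=0 v=7: → [0,2); WM=0
i=2 t=2 v=1: → [2,4); WM=2
i=3 t=4 v=1: → [4,6); WM=4
i=4 t=5 v=8: → [4,7); WM=5
i=5 t=6 v=8: → [4,8); WM=6
i=6 t=8 v=6: → [8,10); WM=8
i=7 t=9 v=3: → [8,11); WM=9
i=8 t=0 v=8: DROP (t<9-2); WM=9
i=9 t=9 v=3: → [8,11); WM=9
i=10 t=9 v=9: → [8,11); WM=9
i=11 t=13 v=2: → [13,15); WM=13
i=12 t=16 v=7: → [16,18); WM=16
i=13 t=16 v=9: → [16,18); WM=16
i=14 t=14 v=1: → [13,16); WM=16

8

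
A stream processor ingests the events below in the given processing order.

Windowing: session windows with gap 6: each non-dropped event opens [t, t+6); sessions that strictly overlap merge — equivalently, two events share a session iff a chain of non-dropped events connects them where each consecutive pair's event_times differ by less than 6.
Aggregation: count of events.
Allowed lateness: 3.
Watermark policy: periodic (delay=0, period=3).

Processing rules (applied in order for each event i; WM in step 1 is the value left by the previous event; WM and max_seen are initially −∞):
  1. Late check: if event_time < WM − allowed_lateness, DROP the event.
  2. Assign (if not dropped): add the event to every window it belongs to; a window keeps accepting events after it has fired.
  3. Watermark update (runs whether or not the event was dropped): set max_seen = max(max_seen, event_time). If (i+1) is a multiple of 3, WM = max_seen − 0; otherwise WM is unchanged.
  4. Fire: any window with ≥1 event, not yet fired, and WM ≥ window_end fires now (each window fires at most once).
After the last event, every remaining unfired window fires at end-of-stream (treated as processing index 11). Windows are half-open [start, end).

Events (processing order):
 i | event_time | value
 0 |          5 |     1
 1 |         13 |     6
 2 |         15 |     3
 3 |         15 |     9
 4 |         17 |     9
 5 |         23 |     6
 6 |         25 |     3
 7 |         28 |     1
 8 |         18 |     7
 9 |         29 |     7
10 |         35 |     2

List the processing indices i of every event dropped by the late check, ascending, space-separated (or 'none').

8

i=0 t=5 v=1: → [5,11); WM=−∞
i=1 t=13 v=6: → [13,19); WM=−∞
i=2 t=15 v=3: → [13,21); WM=15
i=3 t=15 v=9: → [13,21); WM=15
i=4 t=17 v=9: → [13,23); WM=15
i=5 t=23 v=6: → [23,29); WM=23
i=6 t=25 v=3: → [23,31); WM=23
i=7 t=28 v=1: → [23,34); WM=23
i=8 t=18 v=7: DROP (t<23-3); WM=28
i=9 t=29 v=7: → [23,35); WM=28
i=10 t=35 v=2: → [35,41); WM=28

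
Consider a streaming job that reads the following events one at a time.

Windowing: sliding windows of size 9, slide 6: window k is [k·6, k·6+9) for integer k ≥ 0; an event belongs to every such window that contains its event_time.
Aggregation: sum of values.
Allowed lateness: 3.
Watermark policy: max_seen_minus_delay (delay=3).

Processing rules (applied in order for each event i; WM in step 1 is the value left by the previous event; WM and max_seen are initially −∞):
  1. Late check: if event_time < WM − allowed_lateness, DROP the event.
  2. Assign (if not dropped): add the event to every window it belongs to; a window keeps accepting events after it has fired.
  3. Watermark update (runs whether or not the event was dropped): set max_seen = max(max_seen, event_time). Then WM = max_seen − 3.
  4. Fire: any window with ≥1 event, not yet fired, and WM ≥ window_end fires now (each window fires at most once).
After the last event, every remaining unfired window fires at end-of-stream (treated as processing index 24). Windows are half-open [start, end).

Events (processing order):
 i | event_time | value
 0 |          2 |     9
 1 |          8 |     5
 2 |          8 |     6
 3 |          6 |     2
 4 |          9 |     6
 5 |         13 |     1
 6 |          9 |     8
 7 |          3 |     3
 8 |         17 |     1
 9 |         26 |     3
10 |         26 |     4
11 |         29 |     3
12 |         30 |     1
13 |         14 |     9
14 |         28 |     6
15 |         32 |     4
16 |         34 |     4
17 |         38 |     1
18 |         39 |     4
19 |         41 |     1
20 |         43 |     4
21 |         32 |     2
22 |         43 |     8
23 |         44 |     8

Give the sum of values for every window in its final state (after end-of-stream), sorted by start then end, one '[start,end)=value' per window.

[0,9)=22 [6,15)=28 [12,21)=2 [18,27)=7 [24,33)=21 [30,39)=10 [36,45)=26 [42,51)=20

i=0 t=2 v=9: → [0,9); WM=-1
i=1 t=8 v=5: → [6,15),[0,9); WM=5
i=2 t=8 v=6: → [6,15),[0,9); WM=5
i=3 t=6 v=2: → [6,15),[0,9); WM=5
i=4 t=9 v=6: → [6,15); WM=6
i=5 t=13 v=1: → [12,21),[6,15); WM=10; [0,9) fires=22
i=6 t=9 v=8: → [6,15); WM=10
i=7 t=3 v=3: DROP (t<10-3); WM=10
i=8 t=17 v=1: → [12,21); WM=14
i=9 t=26 v=3: → [24,33),[18,27); WM=23; [6,15) fires=28 [12,21) fires=2
i=10 t=26 v=4: → [24,33),[18,27); WM=23
i=11 t=29 v=3: → [24,33); WM=26
i=12 t=30 v=1: → [30,39),[24,33); WM=27; [18,27) fires=7
i=13 t=14 v=9: DROP (t<27-3); WM=27
i=14 t=28 v=6: → [24,33); WM=27
i=15 t=32 v=4: → [30,39),[24,33); WM=29
i=16 t=34 v=4: → [30,39); WM=31
i=17 t=38 v=1: → [36,45),[30,39); WM=35; [24,33) fires=21
i=18 t=39 v=4: → [36,45); WM=36
i=19 t=41 v=1: → [36,45); WM=38
i=20 t=43 v=4: → [42,51),[36,45); WM=40; [30,39) fires=10
i=21 t=32 v=2: DROP (t<40-3); WM=40
i=22 t=43 v=8: → [42,51),[36,45); WM=40
i=23 t=44 v=8: → [42,51),[36,45); WM=41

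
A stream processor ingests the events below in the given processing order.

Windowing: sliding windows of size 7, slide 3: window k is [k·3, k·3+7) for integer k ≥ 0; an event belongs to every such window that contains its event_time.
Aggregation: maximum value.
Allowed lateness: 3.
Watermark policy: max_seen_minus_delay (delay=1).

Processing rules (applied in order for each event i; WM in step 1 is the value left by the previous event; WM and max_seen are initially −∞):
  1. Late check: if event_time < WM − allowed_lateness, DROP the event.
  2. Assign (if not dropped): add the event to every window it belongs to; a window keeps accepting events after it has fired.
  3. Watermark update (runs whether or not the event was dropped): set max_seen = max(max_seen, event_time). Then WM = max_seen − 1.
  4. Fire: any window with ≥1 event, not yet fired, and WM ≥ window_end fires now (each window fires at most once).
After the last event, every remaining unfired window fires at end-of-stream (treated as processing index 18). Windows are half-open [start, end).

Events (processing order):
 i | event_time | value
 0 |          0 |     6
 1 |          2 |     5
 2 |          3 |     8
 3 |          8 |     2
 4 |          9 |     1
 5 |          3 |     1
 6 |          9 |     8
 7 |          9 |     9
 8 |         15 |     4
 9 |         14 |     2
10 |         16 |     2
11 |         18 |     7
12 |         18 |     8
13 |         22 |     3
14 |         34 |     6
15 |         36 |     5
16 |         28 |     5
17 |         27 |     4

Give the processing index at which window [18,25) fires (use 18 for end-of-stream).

14

i=0 t=0 v=6: → [0,7); WM=-1
i=1 t=2 v=5: → [0,7); WM=1
i=2 t=3 v=8: → [3,10),[0,7); WM=2
i=3 t=8 v=2: → [6,13),[3,10); WM=7; [0,7) fires=8
i=4 t=9 v=1: → [9,16),[6,13),[3,10); WM=8
i=5 t=3 v=1: DROP (t<8-3); WM=8
i=6 t=9 v=8: → [9,16),[6,13),[3,10); WM=8
i=7 t=9 v=9: → [9,16),[6,13),[3,10); WM=8
i=8 t=15 v=4: → [15,22),[12,19),[9,16); WM=14; [3,10) fires=9 [6,13) fires=9
i=9 t=14 v=2: → [12,19),[9,16); WM=14
i=10 t=16 v=2: → [15,22),[12,19); WM=15
i=11 t=18 v=7: → [18,25),[15,22),[12,19); WM=17; [9,16) fires=9
i=12 t=18 v=8: → [18,25),[15,22),[12,19); WM=17
i=13 t=22 v=3: → [21,28),[18,25); WM=21; [12,19) fires=8
i=14 t=34 v=6: → [33,40),[30,37); WM=33; [15,22) fires=8 [18,25) fires=8 [21,28) fires=3
i=15 t=36 v=5: → [36,43),[33,40),[30,37); WM=35
i=16 t=28 v=5: DROP (t<35-3); WM=35
i=17 t=27 v=4: DROP (t<35-3); WM=35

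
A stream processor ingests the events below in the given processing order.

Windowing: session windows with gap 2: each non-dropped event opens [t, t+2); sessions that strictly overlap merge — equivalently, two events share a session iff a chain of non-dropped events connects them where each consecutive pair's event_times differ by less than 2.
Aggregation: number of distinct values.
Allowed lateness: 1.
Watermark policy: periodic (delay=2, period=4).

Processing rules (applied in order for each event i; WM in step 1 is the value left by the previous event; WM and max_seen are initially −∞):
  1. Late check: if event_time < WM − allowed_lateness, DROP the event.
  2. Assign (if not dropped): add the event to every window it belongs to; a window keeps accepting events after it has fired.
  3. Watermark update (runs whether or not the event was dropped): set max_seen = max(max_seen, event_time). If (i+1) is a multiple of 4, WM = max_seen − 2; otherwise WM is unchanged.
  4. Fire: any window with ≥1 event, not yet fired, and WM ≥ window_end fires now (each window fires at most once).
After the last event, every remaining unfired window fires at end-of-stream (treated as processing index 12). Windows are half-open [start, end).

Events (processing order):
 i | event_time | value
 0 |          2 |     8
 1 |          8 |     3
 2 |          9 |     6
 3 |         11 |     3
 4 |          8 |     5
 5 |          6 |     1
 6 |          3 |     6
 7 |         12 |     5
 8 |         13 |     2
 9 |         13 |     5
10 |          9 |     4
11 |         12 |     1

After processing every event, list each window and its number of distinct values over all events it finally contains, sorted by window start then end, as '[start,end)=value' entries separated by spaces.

[2,4)=1 [8,11)=4 [11,15)=4

i=0 t=2 v=8: → [2,4); WM=−∞
i=1 t=8 v=3: → [8,10); WM=−∞
i=2 t=9 v=6: → [8,11); WM=−∞
i=3 t=11 v=3: → [11,13); WM=9
i=4 t=8 v=5: → [8,11); WM=9
i=5 t=6 v=1: DROP (t<9-1); WM=9
i=6 t=3 v=6: DROP (t<9-1); WM=9
i=7 t=12 v=5: → [11,14); WM=10
i=8 t=13 v=2: → [11,15); WM=10
i=9 t=13 v=5: → [11,15); WM=10
i=10 t=9 v=4: → [8,11); WM=10
i=11 t=12 v=1: → [11,15); WM=11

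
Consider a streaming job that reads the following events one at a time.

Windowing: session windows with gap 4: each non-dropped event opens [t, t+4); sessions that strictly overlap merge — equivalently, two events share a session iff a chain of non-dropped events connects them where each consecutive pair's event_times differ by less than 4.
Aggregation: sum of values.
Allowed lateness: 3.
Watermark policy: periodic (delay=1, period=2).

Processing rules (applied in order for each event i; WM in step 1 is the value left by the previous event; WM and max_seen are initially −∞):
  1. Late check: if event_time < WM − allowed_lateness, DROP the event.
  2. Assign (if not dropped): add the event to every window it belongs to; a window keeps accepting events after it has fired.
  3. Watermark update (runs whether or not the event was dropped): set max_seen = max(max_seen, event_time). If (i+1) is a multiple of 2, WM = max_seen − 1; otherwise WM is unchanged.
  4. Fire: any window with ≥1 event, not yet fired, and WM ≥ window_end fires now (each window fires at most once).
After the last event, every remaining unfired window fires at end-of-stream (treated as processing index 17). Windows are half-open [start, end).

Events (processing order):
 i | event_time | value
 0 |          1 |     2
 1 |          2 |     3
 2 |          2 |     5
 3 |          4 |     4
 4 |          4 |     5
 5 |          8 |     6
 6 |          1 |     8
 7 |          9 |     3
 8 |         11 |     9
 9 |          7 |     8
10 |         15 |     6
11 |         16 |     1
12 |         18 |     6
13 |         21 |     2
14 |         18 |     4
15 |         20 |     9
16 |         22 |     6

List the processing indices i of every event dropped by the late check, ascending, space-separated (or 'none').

6

i=0 t=1 v=2: → [1,5); WM=−∞
i=1 t=2 v=3: → [1,6); WM=1
i=2 t=2 v=5: → [1,6); WM=1
i=3 t=4 v=4: → [1,8); WM=3
i=4 t=4 v=5: → [1,8); WM=3
i=5 t=8 v=6: → [8,12); WM=7
i=6 t=1 v=8: DROP (t<7-3); WM=7
i=7 t=9 v=3: → [8,13); WM=8
i=8 t=11 v=9: → [8,15); WM=8
i=9 t=7 v=8: → [1,15); WM=10
i=10 t=15 v=6: → [15,19); WM=10
i=11 t=16 v=1: → [15,20); WM=15
i=12 t=18 v=6: → [15,22); WM=15
i=13 t=21 v=2: → [15,25); WM=20
i=14 t=18 v=4: → [15,25); WM=20
i=15 t=20 v=9: → [15,25); WM=20
i=16 t=22 v=6: → [15,26); WM=20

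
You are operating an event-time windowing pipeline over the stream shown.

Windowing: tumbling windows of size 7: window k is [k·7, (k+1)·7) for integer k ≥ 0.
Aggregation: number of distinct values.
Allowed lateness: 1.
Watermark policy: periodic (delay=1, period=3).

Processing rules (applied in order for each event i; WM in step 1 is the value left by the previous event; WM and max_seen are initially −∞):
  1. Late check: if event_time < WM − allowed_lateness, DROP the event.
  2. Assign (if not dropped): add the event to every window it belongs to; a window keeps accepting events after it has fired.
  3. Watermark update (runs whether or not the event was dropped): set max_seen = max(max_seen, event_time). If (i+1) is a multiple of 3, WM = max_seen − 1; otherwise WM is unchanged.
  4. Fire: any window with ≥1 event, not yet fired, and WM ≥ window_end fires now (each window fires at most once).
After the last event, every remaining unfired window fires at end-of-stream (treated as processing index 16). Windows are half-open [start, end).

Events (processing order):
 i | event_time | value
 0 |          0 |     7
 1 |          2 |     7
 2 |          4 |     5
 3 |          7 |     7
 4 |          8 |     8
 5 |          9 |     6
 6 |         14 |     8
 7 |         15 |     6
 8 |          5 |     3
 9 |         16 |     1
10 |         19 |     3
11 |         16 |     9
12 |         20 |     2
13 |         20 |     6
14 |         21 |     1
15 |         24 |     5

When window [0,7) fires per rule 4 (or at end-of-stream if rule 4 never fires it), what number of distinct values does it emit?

2

i=0 t=0 v=7: → [0,7); WM=−∞
i=1 t=2 v=7: → [0,7); WM=−∞
i=2 t=4 v=5: → [0,7); WM=3
i=3 t=7 v=7: → [7,14); WM=3
i=4 t=8 v=8: → [7,14); WM=3
i=5 t=9 v=6: → [7,14); WM=8; [0,7) fires=2
i=6 t=14 v=8: → [14,21); WM=8
i=7 t=15 v=6: → [14,21); WM=8
i=8 t=5 v=3: DROP (t<8-1); WM=14; [7,14) fires=3
i=9 t=16 v=1: → [14,21); WM=14
i=10 t=19 v=3: → [14,21); WM=14
i=11 t=16 v=9: → [14,21); WM=18
i=12 t=20 v=2: → [14,21); WM=18
i=13 t=20 v=6: → [14,21); WM=18
i=14 t=21 v=1: → [21,28); WM=20
i=15 t=24 v=5: → [21,28); WM=20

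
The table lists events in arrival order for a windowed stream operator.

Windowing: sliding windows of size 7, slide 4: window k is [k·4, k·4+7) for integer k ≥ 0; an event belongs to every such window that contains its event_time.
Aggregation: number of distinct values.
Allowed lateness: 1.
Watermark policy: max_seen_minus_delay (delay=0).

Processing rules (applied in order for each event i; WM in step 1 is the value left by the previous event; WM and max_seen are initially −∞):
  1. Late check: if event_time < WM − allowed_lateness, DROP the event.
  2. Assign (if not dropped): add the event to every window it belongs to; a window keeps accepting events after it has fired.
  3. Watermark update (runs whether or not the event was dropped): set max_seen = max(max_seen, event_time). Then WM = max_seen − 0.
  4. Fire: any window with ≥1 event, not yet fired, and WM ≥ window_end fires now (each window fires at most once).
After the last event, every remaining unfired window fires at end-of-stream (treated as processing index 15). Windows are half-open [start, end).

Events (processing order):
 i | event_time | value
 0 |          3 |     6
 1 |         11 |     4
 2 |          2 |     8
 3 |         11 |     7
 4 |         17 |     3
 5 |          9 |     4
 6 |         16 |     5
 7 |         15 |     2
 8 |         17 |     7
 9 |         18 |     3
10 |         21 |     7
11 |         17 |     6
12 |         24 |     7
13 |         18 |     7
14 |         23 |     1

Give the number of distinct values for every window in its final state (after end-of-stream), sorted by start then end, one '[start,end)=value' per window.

[0,7)=1 [8,15)=2 [12,19)=3 [16,23)=3 [20,27)=2 [24,31)=1

i=0 t=3 v=6: → [0,7); WM=3
i=1 t=11 v=4: → [8,15); WM=11; [0,7) fires=1
i=2 t=2 v=8: DROP (t<11-1); WM=11
i=3 t=11 v=7: → [8,15); WM=11
i=4 t=17 v=3: → [16,23),[12,19); WM=17; [8,15) fires=2
i=5 t=9 v=4: DROP (t<17-1); WM=17
i=6 t=16 v=5: → [16,23),[12,19); WM=17
i=7 t=15 v=2: DROP (t<17-1); WM=17
i=8 t=17 v=7: → [16,23),[12,19); WM=17
i=9 t=18 v=3: → [16,23),[12,19); WM=18
i=10 t=21 v=7: → [20,27),[16,23); WM=21; [12,19) fires=3
i=11 t=17 v=6: DROP (t<21-1); WM=21
i=12 t=24 v=7: → [24,31),[20,27); WM=24; [16,23) fires=3
i=13 t=18 v=7: DROP (t<24-1); WM=24
i=14 t=23 v=1: → [20,27); WM=24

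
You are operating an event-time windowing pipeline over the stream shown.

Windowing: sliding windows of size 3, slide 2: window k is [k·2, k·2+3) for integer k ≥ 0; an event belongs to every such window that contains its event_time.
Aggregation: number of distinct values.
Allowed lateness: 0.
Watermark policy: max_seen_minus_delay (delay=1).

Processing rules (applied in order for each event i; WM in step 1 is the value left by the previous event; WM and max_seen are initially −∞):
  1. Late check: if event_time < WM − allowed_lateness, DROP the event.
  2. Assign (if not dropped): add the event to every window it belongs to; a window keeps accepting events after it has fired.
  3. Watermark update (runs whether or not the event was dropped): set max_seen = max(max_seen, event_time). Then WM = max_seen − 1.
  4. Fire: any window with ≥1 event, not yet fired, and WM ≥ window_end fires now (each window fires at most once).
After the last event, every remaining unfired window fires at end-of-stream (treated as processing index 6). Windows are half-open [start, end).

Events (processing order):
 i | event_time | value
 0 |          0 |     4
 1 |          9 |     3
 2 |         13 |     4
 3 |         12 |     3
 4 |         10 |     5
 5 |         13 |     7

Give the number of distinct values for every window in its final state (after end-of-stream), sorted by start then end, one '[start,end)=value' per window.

i=0 t=0 v=4: → [0,3); WM=-1
i=1 t=9 v=3: → [8,11); WM=8; [0,3) fires=1
i=2 t=13 v=4: → [12,15); WM=12; [8,11) fires=1
i=3 t=12 v=3: → [12,15),[10,13); WM=12
i=4 t=10 v=5: DROP (t<12-0); WM=12
i=5 t=13 v=7: → [12,15); WM=12

[0,3)=1 [8,11)=1 [10,13)=1 [12,15)=3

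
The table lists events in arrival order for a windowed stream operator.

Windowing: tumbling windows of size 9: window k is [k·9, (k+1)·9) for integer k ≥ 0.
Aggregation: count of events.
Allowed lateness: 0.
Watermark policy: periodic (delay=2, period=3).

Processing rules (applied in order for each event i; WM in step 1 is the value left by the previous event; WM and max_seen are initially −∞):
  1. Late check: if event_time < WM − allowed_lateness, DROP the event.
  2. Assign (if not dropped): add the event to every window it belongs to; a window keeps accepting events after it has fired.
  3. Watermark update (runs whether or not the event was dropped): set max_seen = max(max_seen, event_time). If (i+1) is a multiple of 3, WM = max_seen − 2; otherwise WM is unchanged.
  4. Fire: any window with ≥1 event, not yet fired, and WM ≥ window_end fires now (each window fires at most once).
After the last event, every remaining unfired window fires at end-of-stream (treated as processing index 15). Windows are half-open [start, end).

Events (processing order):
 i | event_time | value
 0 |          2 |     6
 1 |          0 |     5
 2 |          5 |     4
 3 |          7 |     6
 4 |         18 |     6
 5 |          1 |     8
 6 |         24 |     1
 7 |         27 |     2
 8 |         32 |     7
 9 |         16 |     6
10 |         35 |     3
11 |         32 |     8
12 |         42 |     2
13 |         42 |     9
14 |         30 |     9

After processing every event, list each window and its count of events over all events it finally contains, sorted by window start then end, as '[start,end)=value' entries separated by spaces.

[0,9)=4 [18,27)=2 [27,36)=4 [36,45)=2

i=0 t=2 v=6: → [0,9); WM=−∞
i=1 t=0 v=5: → [0,9); WM=−∞
i=2 t=5 v=4: → [0,9); WM=3
i=3 t=7 v=6: → [0,9); WM=3
i=4 t=18 v=6: → [18,27); WM=3
i=5 t=1 v=8: DROP (t<3-0); WM=16; [0,9) fires=4
i=6 t=24 v=1: → [18,27); WM=16
i=7 t=27 v=2: → [27,36); WM=16
i=8 t=32 v=7: → [27,36); WM=30; [18,27) fires=2
i=9 t=16 v=6: DROP (t<30-0); WM=30
i=10 t=35 v=3: → [27,36); WM=30
i=11 t=32 v=8: → [27,36); WM=33
i=12 t=42 v=2: → [36,45); WM=33
i=13 t=42 v=9: → [36,45); WM=33
i=14 t=30 v=9: DROP (t<33-0); WM=40; [27,36) fires=4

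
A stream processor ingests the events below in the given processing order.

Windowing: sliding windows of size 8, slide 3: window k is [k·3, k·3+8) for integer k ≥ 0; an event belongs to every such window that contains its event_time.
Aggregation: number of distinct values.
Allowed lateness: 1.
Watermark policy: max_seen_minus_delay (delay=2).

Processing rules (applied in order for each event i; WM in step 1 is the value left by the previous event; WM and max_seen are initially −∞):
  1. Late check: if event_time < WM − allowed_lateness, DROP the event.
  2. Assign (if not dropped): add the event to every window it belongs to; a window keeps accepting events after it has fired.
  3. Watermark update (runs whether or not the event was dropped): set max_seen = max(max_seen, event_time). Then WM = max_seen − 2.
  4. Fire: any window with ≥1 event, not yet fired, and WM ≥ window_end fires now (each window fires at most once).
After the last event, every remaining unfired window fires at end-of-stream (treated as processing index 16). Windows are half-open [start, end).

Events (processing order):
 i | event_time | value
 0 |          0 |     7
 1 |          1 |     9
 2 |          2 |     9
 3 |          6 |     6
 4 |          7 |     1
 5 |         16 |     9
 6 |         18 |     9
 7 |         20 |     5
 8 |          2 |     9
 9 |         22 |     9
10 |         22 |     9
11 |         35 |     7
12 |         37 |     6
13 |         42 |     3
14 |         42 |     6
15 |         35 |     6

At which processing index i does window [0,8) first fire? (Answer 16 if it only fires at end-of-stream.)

5

i=0 t=0 v=7: → [0,8); WM=-2
i=1 t=1 v=9: → [0,8); WM=-1
i=2 t=2 v=9: → [0,8); WM=0
i=3 t=6 v=6: → [6,14),[3,11),[0,8); WM=4
i=4 t=7 v=1: → [6,14),[3,11),[0,8); WM=5
i=5 t=16 v=9: → [15,23),[12,20),[9,17); WM=14; [0,8) fires=4 [3,11) fires=2 [6,14) fires=2
i=6 t=18 v=9: → [18,26),[15,23),[12,20); WM=16
i=7 t=20 v=5: → [18,26),[15,23); WM=18; [9,17) fires=1
i=8 t=2 v=9: DROP (t<18-1); WM=18
i=9 t=22 v=9: → [21,29),[18,26),[15,23); WM=20; [12,20) fires=1
i=10 t=22 v=9: → [21,29),[18,26),[15,23); WM=20
i=11 t=35 v=7: → [33,41),[30,38); WM=33; [15,23) fires=2 [18,26) fires=2 [21,29) fires=1
i=12 t=37 v=6: → [36,44),[33,41),[30,38); WM=35
i=13 t=42 v=3: → [42,50),[39,47),[36,44); WM=40; [30,38) fires=2
i=14 t=42 v=6: → [42,50),[39,47),[36,44); WM=40
i=15 t=35 v=6: DROP (t<40-1); WM=40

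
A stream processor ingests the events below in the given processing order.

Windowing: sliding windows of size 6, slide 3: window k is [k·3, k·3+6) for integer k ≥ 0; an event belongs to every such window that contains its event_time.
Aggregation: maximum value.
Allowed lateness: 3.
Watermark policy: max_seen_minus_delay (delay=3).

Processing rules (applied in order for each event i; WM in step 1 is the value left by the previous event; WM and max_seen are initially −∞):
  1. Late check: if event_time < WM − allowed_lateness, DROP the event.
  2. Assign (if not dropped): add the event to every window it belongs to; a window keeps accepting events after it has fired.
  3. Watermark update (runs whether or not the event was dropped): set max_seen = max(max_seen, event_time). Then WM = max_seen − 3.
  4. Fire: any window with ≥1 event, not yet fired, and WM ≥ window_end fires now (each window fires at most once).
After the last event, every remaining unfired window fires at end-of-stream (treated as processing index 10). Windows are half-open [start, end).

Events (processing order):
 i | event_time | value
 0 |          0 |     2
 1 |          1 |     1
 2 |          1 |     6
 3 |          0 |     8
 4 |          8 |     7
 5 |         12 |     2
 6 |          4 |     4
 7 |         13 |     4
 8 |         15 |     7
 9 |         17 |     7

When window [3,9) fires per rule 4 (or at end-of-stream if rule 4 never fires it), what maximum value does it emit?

7

i=0 t=0 v=2: → [0,6); WM=-3
i=1 t=1 v=1: → [0,6); WM=-2
i=2 t=1 v=6: → [0,6); WM=-2
i=3 t=0 v=8: → [0,6); WM=-2
i=4 t=8 v=7: → [6,12),[3,9); WM=5
i=5 t=12 v=2: → [12,18),[9,15); WM=9; [0,6) fires=8 [3,9) fires=7
i=6 t=4 v=4: DROP (t<9-3); WM=9
i=7 t=13 v=4: → [12,18),[9,15); WM=10
i=8 t=15 v=7: → [15,21),[12,18); WM=12; [6,12) fires=7
i=9 t=17 v=7: → [15,21),[12,18); WM=14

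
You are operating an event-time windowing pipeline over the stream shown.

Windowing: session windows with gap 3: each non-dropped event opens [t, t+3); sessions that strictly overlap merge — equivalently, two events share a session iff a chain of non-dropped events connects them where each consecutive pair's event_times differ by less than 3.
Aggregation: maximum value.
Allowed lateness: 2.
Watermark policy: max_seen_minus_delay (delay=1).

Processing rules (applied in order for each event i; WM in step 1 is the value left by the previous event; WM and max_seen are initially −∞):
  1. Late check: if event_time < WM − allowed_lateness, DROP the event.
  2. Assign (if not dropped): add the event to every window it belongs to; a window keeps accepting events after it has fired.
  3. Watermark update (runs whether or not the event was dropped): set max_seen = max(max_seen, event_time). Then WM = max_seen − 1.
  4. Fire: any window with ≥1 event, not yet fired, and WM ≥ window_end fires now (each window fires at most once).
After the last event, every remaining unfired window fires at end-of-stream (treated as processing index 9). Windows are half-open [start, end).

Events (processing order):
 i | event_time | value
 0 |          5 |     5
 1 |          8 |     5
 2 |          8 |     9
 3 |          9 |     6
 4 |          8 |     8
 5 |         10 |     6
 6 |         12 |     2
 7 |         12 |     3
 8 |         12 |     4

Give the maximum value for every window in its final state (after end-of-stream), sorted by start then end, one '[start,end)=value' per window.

i=0 t=5 v=5: → [5,8); WM=4
i=1 t=8 v=5: → [8,11); WM=7
i=2 t=8 v=9: → [8,11); WM=7
i=3 t=9 v=6: → [8,12); WM=8
i=4 t=8 v=8: → [8,12); WM=8
i=5 t=10 v=6: → [8,13); WM=9
i=6 t=12 v=2: → [8,15); WM=11
i=7 t=12 v=3: → [8,15); WM=11
i=8 t=12 v=4: → [8,15); WM=11

[5,8)=5 [8,15)=9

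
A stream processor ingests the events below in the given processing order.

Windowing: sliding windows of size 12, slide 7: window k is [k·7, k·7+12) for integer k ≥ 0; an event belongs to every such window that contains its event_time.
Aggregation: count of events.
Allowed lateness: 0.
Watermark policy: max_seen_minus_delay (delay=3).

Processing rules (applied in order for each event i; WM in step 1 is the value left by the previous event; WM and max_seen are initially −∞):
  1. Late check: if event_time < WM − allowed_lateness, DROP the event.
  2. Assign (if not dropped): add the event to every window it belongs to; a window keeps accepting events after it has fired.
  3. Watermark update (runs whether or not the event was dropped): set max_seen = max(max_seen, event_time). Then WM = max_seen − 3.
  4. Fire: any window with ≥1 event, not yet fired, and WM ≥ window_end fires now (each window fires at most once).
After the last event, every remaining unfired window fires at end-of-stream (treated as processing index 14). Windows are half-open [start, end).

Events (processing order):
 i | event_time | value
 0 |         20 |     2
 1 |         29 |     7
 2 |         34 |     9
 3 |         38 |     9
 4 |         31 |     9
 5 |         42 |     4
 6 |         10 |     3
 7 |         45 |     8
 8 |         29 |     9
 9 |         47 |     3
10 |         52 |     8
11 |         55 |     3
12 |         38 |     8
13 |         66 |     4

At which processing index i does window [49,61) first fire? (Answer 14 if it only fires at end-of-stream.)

13

i=0 t=20 v=2: → [14,26); WM=17
i=1 t=29 v=7: → [28,40),[21,33); WM=26; [14,26) fires=1
i=2 t=34 v=9: → [28,40); WM=31
i=3 t=38 v=9: → [35,47),[28,40); WM=35; [21,33) fires=1
i=4 t=31 v=9: DROP (t<35-0); WM=35
i=5 t=42 v=4: → [42,54),[35,47); WM=39
i=6 t=10 v=3: DROP (t<39-0); WM=39
i=7 t=45 v=8: → [42,54),[35,47); WM=42; [28,40) fires=3
i=8 t=29 v=9: DROP (t<42-0); WM=42
i=9 t=47 v=3: → [42,54); WM=44
i=10 t=52 v=8: → [49,61),[42,54); WM=49; [35,47) fires=3
i=11 t=55 v=3: → [49,61); WM=52
i=12 t=38 v=8: DROP (t<52-0); WM=52
i=13 t=66 v=4: → [63,75),[56,68); WM=63; [42,54) fires=4 [49,61) fires=2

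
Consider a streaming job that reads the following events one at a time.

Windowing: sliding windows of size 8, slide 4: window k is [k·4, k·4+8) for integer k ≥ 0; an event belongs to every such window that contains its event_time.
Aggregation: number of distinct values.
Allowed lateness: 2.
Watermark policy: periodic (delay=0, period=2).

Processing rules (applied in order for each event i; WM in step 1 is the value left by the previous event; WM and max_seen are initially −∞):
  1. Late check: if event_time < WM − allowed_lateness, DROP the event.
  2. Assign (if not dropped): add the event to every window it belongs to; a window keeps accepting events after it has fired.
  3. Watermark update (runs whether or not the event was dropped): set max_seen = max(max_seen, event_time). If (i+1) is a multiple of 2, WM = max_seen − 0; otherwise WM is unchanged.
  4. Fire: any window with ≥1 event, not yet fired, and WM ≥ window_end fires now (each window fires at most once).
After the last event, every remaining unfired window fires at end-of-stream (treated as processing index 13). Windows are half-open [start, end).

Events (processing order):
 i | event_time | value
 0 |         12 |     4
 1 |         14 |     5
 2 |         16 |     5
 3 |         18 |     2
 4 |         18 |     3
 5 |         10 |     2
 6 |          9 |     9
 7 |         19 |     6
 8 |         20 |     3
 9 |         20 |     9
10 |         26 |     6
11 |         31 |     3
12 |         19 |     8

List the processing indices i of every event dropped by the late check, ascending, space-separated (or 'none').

5 6 12

i=0 t=12 v=4: → [12,20),[8,16); WM=−∞
i=1 t=14 v=5: → [12,20),[8,16); WM=14
i=2 t=16 v=5: → [16,24),[12,20); WM=14
i=3 t=18 v=2: → [16,24),[12,20); WM=18; [8,16) fires=2
i=4 t=18 v=3: → [16,24),[12,20); WM=18
i=5 t=10 v=2: DROP (t<18-2); WM=18
i=6 t=9 v=9: DROP (t<18-2); WM=18
i=7 t=19 v=6: → [16,24),[12,20); WM=19
i=8 t=20 v=3: → [20,28),[16,24); WM=19
i=9 t=20 v=9: → [20,28),[16,24); WM=20; [12,20) fires=5
i=10 t=26 v=6: → [24,32),[20,28); WM=20
i=11 t=31 v=3: → [28,36),[24,32); WM=31; [16,24) fires=5 [20,28) fires=3
i=12 t=19 v=8: DROP (t<31-2); WM=31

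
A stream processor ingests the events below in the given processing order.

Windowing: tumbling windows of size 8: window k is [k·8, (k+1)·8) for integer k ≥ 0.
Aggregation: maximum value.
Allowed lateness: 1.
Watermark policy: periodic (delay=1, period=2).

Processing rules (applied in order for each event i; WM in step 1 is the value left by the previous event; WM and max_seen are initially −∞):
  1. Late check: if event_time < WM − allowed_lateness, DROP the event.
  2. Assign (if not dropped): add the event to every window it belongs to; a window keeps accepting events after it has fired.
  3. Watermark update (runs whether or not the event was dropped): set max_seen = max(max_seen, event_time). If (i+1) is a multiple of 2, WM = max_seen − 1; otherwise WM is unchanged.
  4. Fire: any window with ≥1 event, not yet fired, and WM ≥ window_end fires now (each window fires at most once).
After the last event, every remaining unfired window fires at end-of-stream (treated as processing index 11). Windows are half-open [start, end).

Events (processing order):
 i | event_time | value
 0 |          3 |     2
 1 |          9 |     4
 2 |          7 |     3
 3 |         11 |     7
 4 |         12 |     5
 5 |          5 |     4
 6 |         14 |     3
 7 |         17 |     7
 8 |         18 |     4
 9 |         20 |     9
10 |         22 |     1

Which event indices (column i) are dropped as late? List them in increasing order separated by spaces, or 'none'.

i=0 t=3 v=2: → [0,8); WM=−∞
i=1 t=9 v=4: → [8,16); WM=8; [0,8) fires=2
i=2 t=7 v=3: → [0,8); WM=8
i=3 t=11 v=7: → [8,16); WM=10
i=4 t=12 v=5: → [8,16); WM=10
i=5 t=5 v=4: DROP (t<10-1); WM=11
i=6 t=14 v=3: → [8,16); WM=11
i=7 t=17 v=7: → [16,24); WM=16; [8,16) fires=7
i=8 t=18 v=4: → [16,24); WM=16
i=9 t=20 v=9: → [16,24); WM=19
i=10 t=22 v=1: → [16,24); WM=19

5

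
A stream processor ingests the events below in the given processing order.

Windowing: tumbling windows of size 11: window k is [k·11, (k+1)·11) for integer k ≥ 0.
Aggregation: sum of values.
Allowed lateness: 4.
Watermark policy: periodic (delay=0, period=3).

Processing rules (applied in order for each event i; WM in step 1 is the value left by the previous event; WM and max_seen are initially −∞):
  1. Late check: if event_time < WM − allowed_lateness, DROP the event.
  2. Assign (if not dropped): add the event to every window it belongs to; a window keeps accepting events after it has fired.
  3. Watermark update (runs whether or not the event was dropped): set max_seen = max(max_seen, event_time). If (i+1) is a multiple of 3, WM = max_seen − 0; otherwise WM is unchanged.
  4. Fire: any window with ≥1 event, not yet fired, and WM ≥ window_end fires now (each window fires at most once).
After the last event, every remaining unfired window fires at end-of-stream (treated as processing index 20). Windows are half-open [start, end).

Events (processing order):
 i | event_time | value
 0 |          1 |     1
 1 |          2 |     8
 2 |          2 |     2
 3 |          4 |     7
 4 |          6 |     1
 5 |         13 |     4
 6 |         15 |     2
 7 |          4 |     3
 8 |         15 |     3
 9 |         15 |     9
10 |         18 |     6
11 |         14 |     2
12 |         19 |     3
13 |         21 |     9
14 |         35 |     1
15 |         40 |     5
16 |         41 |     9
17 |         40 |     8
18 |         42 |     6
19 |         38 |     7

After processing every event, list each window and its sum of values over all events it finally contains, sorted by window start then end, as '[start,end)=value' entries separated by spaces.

[0,11)=19 [11,22)=38 [33,44)=36

i=0 t=1 v=1: → [0,11); WM=−∞
i=1 t=2 v=8: → [0,11); WM=−∞
i=2 t=2 v=2: → [0,11); WM=2
i=3 t=4 v=7: → [0,11); WM=2
i=4 t=6 v=1: → [0,11); WM=2
i=5 t=13 v=4: → [11,22); WM=13; [0,11) fires=19
i=6 t=15 v=2: → [11,22); WM=13
i=7 t=4 v=3: DROP (t<13-4); WM=13
i=8 t=15 v=3: → [11,22); WM=15
i=9 t=15 v=9: → [11,22); WM=15
i=10 t=18 v=6: → [11,22); WM=15
i=11 t=14 v=2: → [11,22); WM=18
i=12 t=19 v=3: → [11,22); WM=18
i=13 t=21 v=9: → [11,22); WM=18
i=14 t=35 v=1: → [33,44); WM=35; [11,22) fires=38
i=15 t=40 v=5: → [33,44); WM=35
i=16 t=41 v=9: → [33,44); WM=35
i=17 t=40 v=8: → [33,44); WM=41
i=18 t=42 v=6: → [33,44); WM=41
i=19 t=38 v=7: → [33,44); WM=41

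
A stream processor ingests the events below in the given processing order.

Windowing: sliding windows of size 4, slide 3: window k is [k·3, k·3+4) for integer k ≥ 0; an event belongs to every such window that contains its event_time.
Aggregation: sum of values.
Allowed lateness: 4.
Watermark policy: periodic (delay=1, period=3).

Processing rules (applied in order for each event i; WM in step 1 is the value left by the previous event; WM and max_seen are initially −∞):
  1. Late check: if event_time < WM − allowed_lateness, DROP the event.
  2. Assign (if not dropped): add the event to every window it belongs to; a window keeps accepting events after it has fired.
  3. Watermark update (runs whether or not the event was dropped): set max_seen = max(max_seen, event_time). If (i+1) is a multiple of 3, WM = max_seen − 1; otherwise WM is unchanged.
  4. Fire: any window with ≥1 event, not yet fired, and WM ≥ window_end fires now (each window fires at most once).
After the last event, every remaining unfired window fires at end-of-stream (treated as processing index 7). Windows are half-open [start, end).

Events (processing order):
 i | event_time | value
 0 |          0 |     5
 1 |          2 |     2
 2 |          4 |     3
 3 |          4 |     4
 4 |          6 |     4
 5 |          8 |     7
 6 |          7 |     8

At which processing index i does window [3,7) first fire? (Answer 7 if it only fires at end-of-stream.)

5

i=0 t=0 v=5: → [0,4); WM=−∞
i=1 t=2 v=2: → [0,4); WM=−∞
i=2 t=4 v=3: → [3,7); WM=3
i=3 t=4 v=4: → [3,7); WM=3
i=4 t=6 v=4: → [6,10),[3,7); WM=3
i=5 t=8 v=7: → [6,10); WM=7; [0,4) fires=7 [3,7) fires=11
i=6 t=7 v=8: → [6,10); WM=7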